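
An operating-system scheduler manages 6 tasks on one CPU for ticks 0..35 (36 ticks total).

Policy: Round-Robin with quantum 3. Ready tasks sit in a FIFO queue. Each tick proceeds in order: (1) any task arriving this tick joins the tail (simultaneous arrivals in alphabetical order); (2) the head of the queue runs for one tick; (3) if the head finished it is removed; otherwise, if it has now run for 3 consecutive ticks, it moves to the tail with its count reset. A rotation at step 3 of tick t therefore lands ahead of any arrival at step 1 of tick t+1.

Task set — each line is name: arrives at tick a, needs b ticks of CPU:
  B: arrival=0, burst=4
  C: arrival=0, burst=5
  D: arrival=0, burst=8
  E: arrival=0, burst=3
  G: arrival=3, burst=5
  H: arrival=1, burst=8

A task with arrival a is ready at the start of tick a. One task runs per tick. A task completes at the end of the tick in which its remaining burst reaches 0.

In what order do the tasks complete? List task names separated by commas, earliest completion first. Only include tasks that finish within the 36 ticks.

completion order = E, B, C, G, D, H

t=0: queue=[B,C,D,E] q_used=0 → run B
t=1: queue=[B,C,D,E,H] q_used=1 → run B
t=2: queue=[B,C,D,E,H] q_used=2 → run B
t=3: queue=[C,D,E,H,B,G] q_used=0 → run C
t=4: queue=[C,D,E,H,B,G] q_used=1 → run C
t=5: queue=[C,D,E,H,B,G] q_used=2 → run C
t=6: queue=[D,E,H,B,G,C] q_used=0 → run D
t=7: queue=[D,E,H,B,G,C] q_used=1 → run D
t=8: queue=[D,E,H,B,G,C] q_used=2 → run D
t=9: queue=[E,H,B,G,C,D] q_used=0 → run E
t=10: queue=[E,H,B,G,C,D] q_used=1 → run E
t=11: queue=[E,H,B,G,C,D] q_used=2 → run E
t=12: queue=[H,B,G,C,D] q_used=0 → run H
t=13: queue=[H,B,G,C,D] q_used=1 → run H
t=14: queue=[H,B,G,C,D] q_used=2 → run H
t=15: queue=[B,G,C,D,H] q_used=0 → run B
t=16: queue=[G,C,D,H] q_used=0 → run G
t=17: queue=[G,C,D,H] q_used=1 → run G
t=18: queue=[G,C,D,H] q_used=2 → run G
t=19: queue=[C,D,H,G] q_used=0 → run C
t=20: queue=[C,D,H,G] q_used=1 → run C
t=21: queue=[D,H,G] q_used=0 → run D
t=22: queue=[D,H,G] q_used=1 → run D
t=23: queue=[D,H,G] q_used=2 → run D
t=24: queue=[H,G,D] q_used=0 → run H
t=25: queue=[H,G,D] q_used=1 → run H
t=26: queue=[H,G,D] q_used=2 → run H
t=27: queue=[G,D,H] q_used=0 → run G
t=28: queue=[G,D,H] q_used=1 → run G
t=29: queue=[D,H] q_used=0 → run D
t=30: queue=[D,H] q_used=1 → run D
t=31: queue=[H] q_used=0 → run H
t=32: queue=[H] q_used=1 → run H
t=33: (idle)
t=34: (idle)
t=35: (idle)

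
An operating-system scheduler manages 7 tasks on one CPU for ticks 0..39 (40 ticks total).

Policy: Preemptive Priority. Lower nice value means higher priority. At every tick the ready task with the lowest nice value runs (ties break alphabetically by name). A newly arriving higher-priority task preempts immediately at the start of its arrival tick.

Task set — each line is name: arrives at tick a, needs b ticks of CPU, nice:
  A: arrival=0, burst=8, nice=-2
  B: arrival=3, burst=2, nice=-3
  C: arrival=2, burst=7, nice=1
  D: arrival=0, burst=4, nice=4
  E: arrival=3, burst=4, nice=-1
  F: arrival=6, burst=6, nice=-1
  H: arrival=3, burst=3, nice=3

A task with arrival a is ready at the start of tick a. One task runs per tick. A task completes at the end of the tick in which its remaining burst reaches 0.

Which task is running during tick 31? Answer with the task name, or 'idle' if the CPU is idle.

t=0: ready={A,D} → run A
t=1: ready={A,D} → run A
t=2: ready={A,C,D} → run A
t=3: ready={A,B,C,D,E,H} → run B
t=4: ready={A,B,C,D,E,H} → run B
t=5: ready={A,C,D,E,H} → run A
t=6: ready={A,C,D,E,F,H} → run A
t=7: ready={A,C,D,E,F,H} → run A
t=8: ready={A,C,D,E,F,H} → run A
t=9: ready={A,C,D,E,F,H} → run A
t=10: ready={C,D,E,F,H} → run E
t=11: ready={C,D,E,F,H} → run E
t=12: ready={C,D,E,F,H} → run E
t=13: ready={C,D,E,F,H} → run E
t=14: ready={C,D,F,H} → run F
t=15: ready={C,D,F,H} → run F
t=16: ready={C,D,F,H} → run F
t=17: ready={C,D,F,H} → run F
t=18: ready={C,D,F,H} → run F
t=19: ready={C,D,F,H} → run F
t=20: ready={C,D,H} → run C
t=21: ready={C,D,H} → run C
t=22: ready={C,D,H} → run C
t=23: ready={C,D,H} → run C
t=24: ready={C,D,H} → run C
t=25: ready={C,D,H} → run C
t=26: ready={C,D,H} → run C
t=27: ready={D,H} → run H
t=28: ready={D,H} → run H
t=29: ready={D,H} → run H
t=30: ready={D} → run D
t=31: ready={D} → run D
t=32: ready={D} → run D
t=33: ready={D} → run D
t=34: (idle)
t=35: (idle)
t=36: (idle)
t=37: (idle)
t=38: (idle)
t=39: (idle)

running at tick 31 = D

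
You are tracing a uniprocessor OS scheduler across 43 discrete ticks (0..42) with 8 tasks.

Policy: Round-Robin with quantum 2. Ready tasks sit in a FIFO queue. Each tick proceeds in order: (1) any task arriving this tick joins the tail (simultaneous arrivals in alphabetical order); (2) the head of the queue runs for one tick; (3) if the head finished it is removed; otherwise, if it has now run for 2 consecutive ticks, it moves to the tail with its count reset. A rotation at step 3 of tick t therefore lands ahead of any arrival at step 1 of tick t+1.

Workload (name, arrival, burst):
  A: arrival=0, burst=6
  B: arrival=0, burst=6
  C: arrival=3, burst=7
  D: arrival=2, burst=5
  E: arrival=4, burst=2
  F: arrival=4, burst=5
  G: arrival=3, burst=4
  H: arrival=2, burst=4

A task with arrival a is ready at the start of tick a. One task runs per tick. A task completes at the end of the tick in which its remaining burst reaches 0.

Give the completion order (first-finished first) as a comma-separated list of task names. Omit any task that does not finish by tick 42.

t=0: queue=[A,B] q_used=0 → run A
t=1: queue=[A,B] q_used=1 → run A
t=2: queue=[B,A,D,H] q_used=0 → run B
t=3: queue=[B,A,D,H,C,G] q_used=1 → run B
t=4: queue=[A,D,H,C,G,B,E,F] q_used=0 → run A
t=5: queue=[A,D,H,C,G,B,E,F] q_used=1 → run A
t=6: queue=[D,H,C,G,B,E,F,A] q_used=0 → run D
t=7: queue=[D,H,C,G,B,E,F,A] q_used=1 → run D
t=8: queue=[H,C,G,B,E,F,A,D] q_used=0 → run H
t=9: queue=[H,C,G,B,E,F,A,D] q_used=1 → run H
t=10: queue=[C,G,B,E,F,A,D,H] q_used=0 → run C
t=11: queue=[C,G,B,E,F,A,D,H] q_used=1 → run C
t=12: queue=[G,B,E,F,A,D,H,C] q_used=0 → run G
t=13: queue=[G,B,E,F,A,D,H,C] q_used=1 → run G
t=14: queue=[B,E,F,A,D,H,C,G] q_used=0 → run B
t=15: queue=[B,E,F,A,D,H,C,G] q_used=1 → run B
t=16: queue=[E,F,A,D,H,C,G,B] q_used=0 → run E
t=17: queue=[E,F,A,D,H,C,G,B] q_used=1 → run E
t=18: queue=[F,A,D,H,C,G,B] q_used=0 → run F
t=19: queue=[F,A,D,H,C,G,B] q_used=1 → run F
t=20: queue=[A,D,H,C,G,B,F] q_used=0 → run A
t=21: queue=[A,D,H,C,G,B,F] q_used=1 → run A
t=22: queue=[D,H,C,G,B,F] q_used=0 → run D
t=23: queue=[D,H,C,G,B,F] q_used=1 → run D
t=24: queue=[H,C,G,B,F,D] q_used=0 → run H
t=25: queue=[H,C,G,B,F,D] q_used=1 → run H
t=26: queue=[C,G,B,F,D] q_used=0 → run C
t=27: queue=[C,G,B,F,D] q_used=1 → run C
t=28: queue=[G,B,F,D,C] q_used=0 → run G
t=29: queue=[G,B,F,D,C] q_used=1 → run G
t=30: queue=[B,F,D,C] q_used=0 → run B
t=31: queue=[B,F,D,C] q_used=1 → run B
t=32: queue=[F,D,C] q_used=0 → run F
t=33: queue=[F,D,C] q_used=1 → run F
t=34: queue=[D,C,F] q_used=0 → run D
t=35: queue=[C,F] q_used=0 → run C
t=36: queue=[C,F] q_used=1 → run C
t=37: queue=[F,C] q_used=0 → run F
t=38: queue=[C] q_used=0 → run C
t=39: (idle)
t=40: (idle)
t=41: (idle)
t=42: (idle)

completion order = E, A, H, G, B, D, F, C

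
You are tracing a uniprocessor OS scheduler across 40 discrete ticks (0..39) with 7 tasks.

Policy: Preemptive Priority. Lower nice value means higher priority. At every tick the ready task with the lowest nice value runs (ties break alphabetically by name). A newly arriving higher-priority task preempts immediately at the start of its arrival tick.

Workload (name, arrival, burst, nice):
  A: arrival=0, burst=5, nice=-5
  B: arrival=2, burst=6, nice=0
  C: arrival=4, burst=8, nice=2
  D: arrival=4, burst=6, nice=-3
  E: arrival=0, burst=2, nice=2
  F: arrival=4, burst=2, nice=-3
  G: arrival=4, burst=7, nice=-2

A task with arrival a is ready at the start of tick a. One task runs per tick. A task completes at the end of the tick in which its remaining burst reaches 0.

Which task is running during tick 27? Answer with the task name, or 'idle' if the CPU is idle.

running at tick 27 = C

t=0: ready={A,E} → run A
t=1: ready={A,E} → run A
t=2: ready={A,B,E} → run A
t=3: ready={A,B,E} → run A
t=4: ready={A,B,C,D,E,F,G} → run A
t=5: ready={B,C,D,E,F,G} → run D
t=6: ready={B,C,D,E,F,G} → run D
t=7: ready={B,C,D,E,F,G} → run D
t=8: ready={B,C,D,E,F,G} → run D
t=9: ready={B,C,D,E,F,G} → run D
t=10: ready={B,C,D,E,F,G} → run D
t=11: ready={B,C,E,F,G} → run F
t=12: ready={B,C,E,F,G} → run F
t=13: ready={B,C,E,G} → run G
t=14: ready={B,C,E,G} → run G
t=15: ready={B,C,E,G} → run G
t=16: ready={B,C,E,G} → run G
t=17: ready={B,C,E,G} → run G
t=18: ready={B,C,E,G} → run G
t=19: ready={B,C,E,G} → run G
t=20: ready={B,C,E} → run B
t=21: ready={B,C,E} → run B
t=22: ready={B,C,E} → run B
t=23: ready={B,C,E} → run B
t=24: ready={B,C,E} → run B
t=25: ready={B,C,E} → run B
t=26: ready={C,E} → run C
t=27: ready={C,E} → run C
t=28: ready={C,E} → run C
t=29: ready={C,E} → run C
t=30: ready={C,E} → run C
t=31: ready={C,E} → run C
t=32: ready={C,E} → run C
t=33: ready={C,E} → run C
t=34: ready={E} → run E
t=35: ready={E} → run E
t=36: (idle)
t=37: (idle)
t=38: (idle)
t=39: (idle)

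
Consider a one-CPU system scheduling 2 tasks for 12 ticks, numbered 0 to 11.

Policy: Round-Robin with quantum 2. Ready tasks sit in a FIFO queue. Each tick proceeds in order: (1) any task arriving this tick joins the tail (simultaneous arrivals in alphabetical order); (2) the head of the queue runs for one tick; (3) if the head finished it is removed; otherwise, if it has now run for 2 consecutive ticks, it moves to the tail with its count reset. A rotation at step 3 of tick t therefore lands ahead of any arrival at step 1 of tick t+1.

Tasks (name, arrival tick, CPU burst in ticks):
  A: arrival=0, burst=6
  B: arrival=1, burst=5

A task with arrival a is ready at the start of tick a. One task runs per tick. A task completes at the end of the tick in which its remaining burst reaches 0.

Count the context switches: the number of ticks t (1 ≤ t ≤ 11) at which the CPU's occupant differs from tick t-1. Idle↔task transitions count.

context switches = 6

t=0: queue=[A] q_used=0 → run A
t=1: queue=[A,B] q_used=1 → run A
t=2: queue=[B,A] q_used=0 → run B
t=3: queue=[B,A] q_used=1 → run B
t=4: queue=[A,B] q_used=0 → run A
t=5: queue=[A,B] q_used=1 → run A
t=6: queue=[B,A] q_used=0 → run B
t=7: queue=[B,A] q_used=1 → run B
t=8: queue=[A,B] q_used=0 → run A
t=9: queue=[A,B] q_used=1 → run A
t=10: queue=[B] q_used=0 → run B
t=11: (idle)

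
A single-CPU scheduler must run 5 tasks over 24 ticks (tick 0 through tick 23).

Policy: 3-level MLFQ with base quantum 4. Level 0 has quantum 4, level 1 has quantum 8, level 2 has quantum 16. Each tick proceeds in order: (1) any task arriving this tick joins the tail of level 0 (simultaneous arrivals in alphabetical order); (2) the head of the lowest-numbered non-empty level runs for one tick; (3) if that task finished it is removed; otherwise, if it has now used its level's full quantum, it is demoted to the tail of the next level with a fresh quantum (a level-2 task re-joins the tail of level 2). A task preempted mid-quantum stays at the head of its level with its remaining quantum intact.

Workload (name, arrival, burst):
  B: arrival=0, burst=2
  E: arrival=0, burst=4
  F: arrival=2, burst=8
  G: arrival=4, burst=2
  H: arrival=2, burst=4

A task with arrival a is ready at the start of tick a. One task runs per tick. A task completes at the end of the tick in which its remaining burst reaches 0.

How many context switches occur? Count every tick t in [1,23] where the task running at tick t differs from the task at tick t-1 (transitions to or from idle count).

context switches = 6

t=0: L0/L1/L2 = BE/-/- → run B
t=1: L0/L1/L2 = BE/-/- → run B
t=2: L0/L1/L2 = EFH/-/- → run E
t=3: L0/L1/L2 = EFH/-/- → run E
t=4: L0/L1/L2 = EFHG/-/- → run E
t=5: L0/L1/L2 = EFHG/-/- → run E
t=6: L0/L1/L2 = FHG/-/- → run F
t=7: L0/L1/L2 = FHG/-/- → run F
t=8: L0/L1/L2 = FHG/-/- → run F
t=9: L0/L1/L2 = FHG/-/- → run F
t=10: L0/L1/L2 = HG/F/- → run H
t=11: L0/L1/L2 = HG/F/- → run H
t=12: L0/L1/L2 = HG/F/- → run H
t=13: L0/L1/L2 = HG/F/- → run H
t=14: L0/L1/L2 = G/F/- → run G
t=15: L0/L1/L2 = G/F/- → run G
t=16: L0/L1/L2 = -/F/- → run F
t=17: L0/L1/L2 = -/F/- → run F
t=18: L0/L1/L2 = -/F/- → run F
t=19: L0/L1/L2 = -/F/- → run F
t=20: (idle)
t=21: (idle)
t=22: (idle)
t=23: (idle)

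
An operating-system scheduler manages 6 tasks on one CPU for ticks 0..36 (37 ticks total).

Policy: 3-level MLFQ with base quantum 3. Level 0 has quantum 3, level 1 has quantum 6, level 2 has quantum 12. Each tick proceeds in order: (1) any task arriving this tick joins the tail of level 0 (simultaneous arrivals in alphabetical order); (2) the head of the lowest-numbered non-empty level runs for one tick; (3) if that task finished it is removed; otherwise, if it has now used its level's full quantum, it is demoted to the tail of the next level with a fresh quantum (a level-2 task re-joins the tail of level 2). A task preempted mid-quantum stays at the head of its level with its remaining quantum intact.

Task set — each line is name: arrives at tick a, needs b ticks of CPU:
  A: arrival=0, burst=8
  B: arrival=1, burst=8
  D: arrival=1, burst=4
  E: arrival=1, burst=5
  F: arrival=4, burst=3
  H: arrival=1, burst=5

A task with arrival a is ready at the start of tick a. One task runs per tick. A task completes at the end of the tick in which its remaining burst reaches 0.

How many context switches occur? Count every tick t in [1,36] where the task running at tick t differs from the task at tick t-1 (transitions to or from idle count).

context switches = 11

t=0: L0/L1/L2 = A/-/- → run A
t=1: L0/L1/L2 = ABDEH/-/- → run A
t=2: L0/L1/L2 = ABDEH/-/- → run A
t=3: L0/L1/L2 = BDEH/A/- → run B
t=4: L0/L1/L2 = BDEHF/A/- → run B
t=5: L0/L1/L2 = BDEHF/A/- → run B
t=6: L0/L1/L2 = DEHF/AB/- → run D
t=7: L0/L1/L2 = DEHF/AB/- → run D
t=8: L0/L1/L2 = DEHF/AB/- → run D
t=9: L0/L1/L2 = EHF/ABD/- → run E
t=10: L0/L1/L2 = EHF/ABD/- → run E
t=11: L0/L1/L2 = EHF/ABD/- → run E
t=12: L0/L1/L2 = HF/ABDE/- → run H
t=13: L0/L1/L2 = HF/ABDE/- → run H
t=14: L0/L1/L2 = HF/ABDE/- → run H
t=15: L0/L1/L2 = F/ABDEH/- → run F
t=16: L0/L1/L2 = F/ABDEH/- → run F
t=17: L0/L1/L2 = F/ABDEH/- → run F
t=18: L0/L1/L2 = -/ABDEH/- → run A
t=19: L0/L1/L2 = -/ABDEH/- → run A
t=20: L0/L1/L2 = -/ABDEH/- → run A
t=21: L0/L1/L2 = -/ABDEH/- → run A
t=22: L0/L1/L2 = -/ABDEH/- → run A
t=23: L0/L1/L2 = -/BDEH/- → run B
t=24: L0/L1/L2 = -/BDEH/- → run B
t=25: L0/L1/L2 = -/BDEH/- → run B
t=26: L0/L1/L2 = -/BDEH/- → run B
t=27: L0/L1/L2 = -/BDEH/- → run B
t=28: L0/L1/L2 = -/DEH/- → run D
t=29: L0/L1/L2 = -/EH/- → run E
t=30: L0/L1/L2 = -/EH/- → run E
t=31: L0/L1/L2 = -/H/- → run H
t=32: L0/L1/L2 = -/H/- → run H
t=33: (idle)
t=34: (idle)
t=35: (idle)
t=36: (idle)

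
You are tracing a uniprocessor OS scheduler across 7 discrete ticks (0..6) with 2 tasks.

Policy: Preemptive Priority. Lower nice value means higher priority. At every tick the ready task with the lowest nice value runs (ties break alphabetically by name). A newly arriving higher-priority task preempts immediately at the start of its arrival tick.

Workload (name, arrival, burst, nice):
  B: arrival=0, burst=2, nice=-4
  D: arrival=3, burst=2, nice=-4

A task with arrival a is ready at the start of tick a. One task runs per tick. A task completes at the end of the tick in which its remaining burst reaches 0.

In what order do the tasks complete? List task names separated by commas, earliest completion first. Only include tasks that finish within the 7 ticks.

completion order = B, D

t=0: ready={B} → run B
t=1: ready={B} → run B
t=2: (idle)
t=3: ready={D} → run D
t=4: ready={D} → run D
t=5: (idle)
t=6: (idle)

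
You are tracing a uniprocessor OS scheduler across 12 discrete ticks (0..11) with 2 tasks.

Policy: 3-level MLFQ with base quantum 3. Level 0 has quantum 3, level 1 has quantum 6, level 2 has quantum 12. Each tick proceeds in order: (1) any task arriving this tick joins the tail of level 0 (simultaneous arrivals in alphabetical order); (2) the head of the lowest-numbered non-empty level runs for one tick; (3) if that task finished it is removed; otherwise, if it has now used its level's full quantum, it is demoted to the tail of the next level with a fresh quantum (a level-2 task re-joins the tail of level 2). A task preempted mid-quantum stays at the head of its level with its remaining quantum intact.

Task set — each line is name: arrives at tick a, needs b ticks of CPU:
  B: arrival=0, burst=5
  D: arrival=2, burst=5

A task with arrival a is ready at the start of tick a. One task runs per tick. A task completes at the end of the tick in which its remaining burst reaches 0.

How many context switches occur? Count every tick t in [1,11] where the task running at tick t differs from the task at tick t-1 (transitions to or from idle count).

t=0: L0/L1/L2 = B/-/- → run B
t=1: L0/L1/L2 = B/-/- → run B
t=2: L0/L1/L2 = BD/-/- → run B
t=3: L0/L1/L2 = D/B/- → run D
t=4: L0/L1/L2 = D/B/- → run D
t=5: L0/L1/L2 = D/B/- → run D
t=6: L0/L1/L2 = -/BD/- → run B
t=7: L0/L1/L2 = -/BD/- → run B
t=8: L0/L1/L2 = -/D/- → run D
t=9: L0/L1/L2 = -/D/- → run D
t=10: (idle)
t=11: (idle)

context switches = 4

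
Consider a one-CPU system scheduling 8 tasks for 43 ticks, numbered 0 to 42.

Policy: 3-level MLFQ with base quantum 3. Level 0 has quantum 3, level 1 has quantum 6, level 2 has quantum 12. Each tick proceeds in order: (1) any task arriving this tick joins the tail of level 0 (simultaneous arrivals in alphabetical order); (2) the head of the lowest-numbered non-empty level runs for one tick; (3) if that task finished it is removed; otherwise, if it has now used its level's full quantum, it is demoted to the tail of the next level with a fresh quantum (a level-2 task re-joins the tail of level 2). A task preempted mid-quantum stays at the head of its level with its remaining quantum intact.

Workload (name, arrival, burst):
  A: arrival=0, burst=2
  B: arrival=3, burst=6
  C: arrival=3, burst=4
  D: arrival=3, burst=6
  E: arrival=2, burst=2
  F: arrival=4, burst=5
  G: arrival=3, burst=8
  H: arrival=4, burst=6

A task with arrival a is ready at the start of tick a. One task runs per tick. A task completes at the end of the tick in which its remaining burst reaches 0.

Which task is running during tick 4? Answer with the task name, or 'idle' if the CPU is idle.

running at tick 4 = B

t=0: L0/L1/L2 = A/-/- → run A
t=1: L0/L1/L2 = A/-/- → run A
t=2: L0/L1/L2 = E/-/- → run E
t=3: L0/L1/L2 = EBCDG/-/- → run E
t=4: L0/L1/L2 = BCDGFH/-/- → run B
t=5: L0/L1/L2 = BCDGFH/-/- → run B
t=6: L0/L1/L2 = BCDGFH/-/- → run B
t=7: L0/L1/L2 = CDGFH/B/- → run C
t=8: L0/L1/L2 = CDGFH/B/- → run C
t=9: L0/L1/L2 = CDGFH/B/- → run C
t=10: L0/L1/L2 = DGFH/BC/- → run D
t=11: L0/L1/L2 = DGFH/BC/- → run D
t=12: L0/L1/L2 = DGFH/BC/- → run D
t=13: L0/L1/L2 = GFH/BCD/- → run G
t=14: L0/L1/L2 = GFH/BCD/- → run G
t=15: L0/L1/L2 = GFH/BCD/- → run G
t=16: L0/L1/L2 = FH/BCDG/- → run F
t=17: L0/L1/L2 = FH/BCDG/- → run F
t=18: L0/L1/L2 = FH/BCDG/- → run F
t=19: L0/L1/L2 = H/BCDGF/- → run H
t=20: L0/L1/L2 = H/BCDGF/- → run H
t=21: L0/L1/L2 = H/BCDGF/- → run H
t=22: L0/L1/L2 = -/BCDGFH/- → run B
t=23: L0/L1/L2 = -/BCDGFH/- → run B
t=24: L0/L1/L2 = -/BCDGFH/- → run B
t=25: L0/L1/L2 = -/CDGFH/- → run C
t=26: L0/L1/L2 = -/DGFH/- → run D
t=27: L0/L1/L2 = -/DGFH/- → run D
t=28: L0/L1/L2 = -/DGFH/- → run D
t=29: L0/L1/L2 = -/GFH/- → run G
t=30: L0/L1/L2 = -/GFH/- → run G
t=31: L0/L1/L2 = -/GFH/- → run G
t=32: L0/L1/L2 = -/GFH/- → run G
t=33: L0/L1/L2 = -/GFH/- → run G
t=34: L0/L1/L2 = -/FH/- → run F
t=35: L0/L1/L2 = -/FH/- → run F
t=36: L0/L1/L2 = -/H/- → run H
t=37: L0/L1/L2 = -/H/- → run H
t=38: L0/L1/L2 = -/H/- → run H
t=39: (idle)
t=40: (idle)
t=41: (idle)
t=42: (idle)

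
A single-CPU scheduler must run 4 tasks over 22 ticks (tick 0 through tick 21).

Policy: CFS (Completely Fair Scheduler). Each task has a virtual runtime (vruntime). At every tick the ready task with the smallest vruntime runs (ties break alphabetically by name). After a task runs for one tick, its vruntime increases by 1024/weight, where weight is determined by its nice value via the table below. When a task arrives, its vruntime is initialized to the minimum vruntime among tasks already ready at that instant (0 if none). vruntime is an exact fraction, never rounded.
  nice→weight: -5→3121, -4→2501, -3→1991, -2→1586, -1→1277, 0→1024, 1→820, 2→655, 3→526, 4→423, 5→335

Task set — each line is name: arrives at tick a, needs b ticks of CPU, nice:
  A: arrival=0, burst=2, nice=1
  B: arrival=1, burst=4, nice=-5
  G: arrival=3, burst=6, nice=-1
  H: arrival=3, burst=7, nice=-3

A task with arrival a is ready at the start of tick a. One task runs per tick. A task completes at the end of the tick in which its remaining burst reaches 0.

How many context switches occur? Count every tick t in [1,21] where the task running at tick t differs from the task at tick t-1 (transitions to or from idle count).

t=0: vr[A=0] → run A
t=1: vr[A=256/205 B=256/205] → run A
t=2: vr[B=256/205] → run B
t=3: vr[B=1008896/639805 G=1008896/639805 H=1008896/639805] → run B
t=4: vr[B=1218816/639805 G=1008896/639805 H=1008896/639805] → run G
t=5: vr[B=1218816/639805 G=1943520512/817030985 H=1008896/639805] → run H
t=6: vr[B=1218816/639805 G=1943520512/817030985 H=2663872256/1273851755] → run B
t=7: vr[B=1428736/639805 G=1943520512/817030985 H=2663872256/1273851755] → run H
t=8: vr[B=1428736/639805 G=1943520512/817030985 H=3319032576/1273851755] → run B
t=9: vr[G=1943520512/817030985 H=3319032576/1273851755] → run G
t=10: vr[G=2598680832/817030985 H=3319032576/1273851755] → run H
t=11: vr[G=2598680832/817030985 H=3974192896/1273851755] → run H
t=12: vr[G=2598680832/817030985 H=4629353216/1273851755] → run G
t=13: vr[G=3253841152/817030985 H=4629353216/1273851755] → run H
t=14: vr[G=3253841152/817030985 H=5284513536/1273851755] → run G
t=15: vr[G=3909001472/817030985 H=5284513536/1273851755] → run H
t=16: vr[G=3909001472/817030985 H=5939673856/1273851755] → run H
t=17: vr[G=3909001472/817030985] → run G
t=18: vr[G=4564161792/817030985] → run G
t=19: (idle)
t=20: (idle)
t=21: (idle)

context switches = 14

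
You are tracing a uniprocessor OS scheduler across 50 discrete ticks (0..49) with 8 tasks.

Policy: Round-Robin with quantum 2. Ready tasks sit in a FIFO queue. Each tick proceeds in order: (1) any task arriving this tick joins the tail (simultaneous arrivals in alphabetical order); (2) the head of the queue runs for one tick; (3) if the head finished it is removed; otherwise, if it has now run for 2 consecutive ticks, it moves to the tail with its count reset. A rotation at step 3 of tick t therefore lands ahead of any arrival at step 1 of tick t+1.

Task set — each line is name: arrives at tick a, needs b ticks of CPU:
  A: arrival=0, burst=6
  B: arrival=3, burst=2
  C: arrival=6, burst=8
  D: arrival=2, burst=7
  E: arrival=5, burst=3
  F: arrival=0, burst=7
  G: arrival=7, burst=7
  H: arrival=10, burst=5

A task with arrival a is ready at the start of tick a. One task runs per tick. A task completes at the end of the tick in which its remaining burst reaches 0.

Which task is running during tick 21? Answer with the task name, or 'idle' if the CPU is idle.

t=0: queue=[A,F] q_used=0 → run A
t=1: queue=[A,F] q_used=1 → run A
t=2: queue=[F,A,D] q_used=0 → run F
t=3: queue=[F,A,D,B] q_used=1 → run F
t=4: queue=[A,D,B,F] q_used=0 → run A
t=5: queue=[A,D,B,F,E] q_used=1 → run A
t=6: queue=[D,B,F,E,A,C] q_used=0 → run D
t=7: queue=[D,B,F,E,A,C,G] q_used=1 → run D
t=8: queue=[B,F,E,A,C,G,D] q_used=0 → run B
t=9: queue=[B,F,E,A,C,G,D] q_used=1 → run B
t=10: queue=[F,E,A,C,G,D,H] q_used=0 → run F
t=11: queue=[F,E,A,C,G,D,H] q_used=1 → run F
t=12: queue=[E,A,C,G,D,H,F] q_used=0 → run E
t=13: queue=[E,A,C,G,D,H,F] q_used=1 → run E
t=14: queue=[A,C,G,D,H,F,E] q_used=0 → run A
t=15: queue=[A,C,G,D,H,F,E] q_used=1 → run A
t=16: queue=[C,G,D,H,F,E] q_used=0 → run C
t=17: queue=[C,G,D,H,F,E] q_used=1 → run C
t=18: queue=[G,D,H,F,E,C] q_used=0 → run G
t=19: queue=[G,D,H,F,E,C] q_used=1 → run G
t=20: queue=[D,H,F,E,C,G] q_used=0 → run D
t=21: queue=[D,H,F,E,C,G] q_used=1 → run D
t=22: queue=[H,F,E,C,G,D] q_used=0 → run H
t=23: queue=[H,F,E,C,G,D] q_used=1 → run H
t=24: queue=[F,E,C,G,D,H] q_used=0 → run F
t=25: queue=[F,E,C,G,D,H] q_used=1 → run F
t=26: queue=[E,C,G,D,H,F] q_used=0 → run E
t=27: queue=[C,G,D,H,F] q_used=0 → run C
t=28: queue=[C,G,D,H,F] q_used=1 → run C
t=29: queue=[G,D,H,F,C] q_used=0 → run G
t=30: queue=[G,D,H,F,C] q_used=1 → run G
t=31: queue=[D,H,F,C,G] q_used=0 → run D
t=32: queue=[D,H,F,C,G] q_used=1 → run D
t=33: queue=[H,F,C,G,D] q_used=0 → run H
t=34: queue=[H,F,C,G,D] q_used=1 → run H
t=35: queue=[F,C,G,D,H] q_used=0 → run F
t=36: queue=[C,G,D,H] q_used=0 → run C
t=37: queue=[C,G,D,H] q_used=1 → run C
t=38: queue=[G,D,H,C] q_used=0 → run G
t=39: queue=[G,D,H,C] q_used=1 → run G
t=40: queue=[D,H,C,G] q_used=0 → run D
t=41: queue=[H,C,G] q_used=0 → run H
t=42: queue=[C,G] q_used=0 → run C
t=43: queue=[C,G] q_used=1 → run C
t=44: queue=[G] q_used=0 → run G
t=45: (idle)
t=46: (idle)
t=47: (idle)
t=48: (idle)
t=49: (idle)

running at tick 21 = D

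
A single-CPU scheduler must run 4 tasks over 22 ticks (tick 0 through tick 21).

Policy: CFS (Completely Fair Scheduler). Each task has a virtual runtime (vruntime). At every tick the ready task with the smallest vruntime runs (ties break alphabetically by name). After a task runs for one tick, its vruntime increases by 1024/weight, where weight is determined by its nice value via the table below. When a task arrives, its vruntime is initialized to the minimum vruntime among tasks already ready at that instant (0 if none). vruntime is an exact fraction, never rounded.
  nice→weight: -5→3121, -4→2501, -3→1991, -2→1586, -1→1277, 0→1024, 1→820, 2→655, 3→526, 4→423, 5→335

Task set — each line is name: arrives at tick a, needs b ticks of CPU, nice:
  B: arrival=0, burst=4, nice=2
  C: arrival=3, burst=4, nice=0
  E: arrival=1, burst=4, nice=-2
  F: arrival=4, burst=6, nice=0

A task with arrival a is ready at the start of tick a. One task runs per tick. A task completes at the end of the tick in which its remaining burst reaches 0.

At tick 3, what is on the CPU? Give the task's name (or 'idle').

t=0: vr[B=0] → run B
t=1: vr[B=1024/655 E=1024/655] → run B
t=2: vr[B=2048/655 E=1024/655] → run E
t=3: vr[B=2048/655 C=1147392/519415 E=1147392/519415] → run C
t=4: vr[B=2048/655 C=1666807/519415 E=1147392/519415 F=1147392/519415] → run E
t=5: vr[B=2048/655 C=1666807/519415 E=1482752/519415 F=1147392/519415] → run F
t=6: vr[B=2048/655 C=1666807/519415 E=1482752/519415 F=1666807/519415] → run E
t=7: vr[B=2048/655 C=1666807/519415 E=1818112/519415 F=1666807/519415] → run B
t=8: vr[B=3072/655 C=1666807/519415 E=1818112/519415 F=1666807/519415] → run C
t=9: vr[B=3072/655 C=2186222/519415 E=1818112/519415 F=1666807/519415] → run F
t=10: vr[B=3072/655 C=2186222/519415 E=1818112/519415 F=2186222/519415] → run E
t=11: vr[B=3072/655 C=2186222/519415 F=2186222/519415] → run C
t=12: vr[B=3072/655 C=2705637/519415 F=2186222/519415] → run F
t=13: vr[B=3072/655 C=2705637/519415 F=2705637/519415] → run B
t=14: vr[C=2705637/519415 F=2705637/519415] → run C
t=15: vr[F=2705637/519415] → run F
t=16: vr[F=3225052/519415] → run F
t=17: vr[F=3744467/519415] → run F
t=18: (idle)
t=19: (idle)
t=20: (idle)
t=21: (idle)

running at tick 3 = C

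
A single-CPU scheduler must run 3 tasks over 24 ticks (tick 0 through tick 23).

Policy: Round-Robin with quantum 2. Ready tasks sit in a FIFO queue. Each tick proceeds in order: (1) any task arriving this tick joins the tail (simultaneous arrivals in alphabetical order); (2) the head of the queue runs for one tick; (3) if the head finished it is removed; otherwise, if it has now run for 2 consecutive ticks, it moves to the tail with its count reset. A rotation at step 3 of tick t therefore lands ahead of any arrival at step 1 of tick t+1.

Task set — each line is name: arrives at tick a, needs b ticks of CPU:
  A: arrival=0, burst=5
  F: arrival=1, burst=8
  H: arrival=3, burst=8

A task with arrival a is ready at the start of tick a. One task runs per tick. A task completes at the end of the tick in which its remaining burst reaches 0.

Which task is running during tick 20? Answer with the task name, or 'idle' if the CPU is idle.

running at tick 20 = H

t=0: queue=[A] q_used=0 → run A
t=1: queue=[A,F] q_used=1 → run A
t=2: queue=[F,A] q_used=0 → run F
t=3: queue=[F,A,H] q_used=1 → run F
t=4: queue=[A,H,F] q_used=0 → run A
t=5: queue=[A,H,F] q_used=1 → run A
t=6: queue=[H,F,A] q_used=0 → run H
t=7: queue=[H,F,A] q_used=1 → run H
t=8: queue=[F,A,H] q_used=0 → run F
t=9: queue=[F,A,H] q_used=1 → run F
t=10: queue=[A,H,F] q_used=0 → run A
t=11: queue=[H,F] q_used=0 → run H
t=12: queue=[H,F] q_used=1 → run H
t=13: queue=[F,H] q_used=0 → run F
t=14: queue=[F,H] q_used=1 → run F
t=15: queue=[H,F] q_used=0 → run H
t=16: queue=[H,F] q_used=1 → run H
t=17: queue=[F,H] q_used=0 → run F
t=18: queue=[F,H] q_used=1 → run F
t=19: queue=[H] q_used=0 → run H
t=20: queue=[H] q_used=1 → run H
t=21: (idle)
t=22: (idle)
t=23: (idle)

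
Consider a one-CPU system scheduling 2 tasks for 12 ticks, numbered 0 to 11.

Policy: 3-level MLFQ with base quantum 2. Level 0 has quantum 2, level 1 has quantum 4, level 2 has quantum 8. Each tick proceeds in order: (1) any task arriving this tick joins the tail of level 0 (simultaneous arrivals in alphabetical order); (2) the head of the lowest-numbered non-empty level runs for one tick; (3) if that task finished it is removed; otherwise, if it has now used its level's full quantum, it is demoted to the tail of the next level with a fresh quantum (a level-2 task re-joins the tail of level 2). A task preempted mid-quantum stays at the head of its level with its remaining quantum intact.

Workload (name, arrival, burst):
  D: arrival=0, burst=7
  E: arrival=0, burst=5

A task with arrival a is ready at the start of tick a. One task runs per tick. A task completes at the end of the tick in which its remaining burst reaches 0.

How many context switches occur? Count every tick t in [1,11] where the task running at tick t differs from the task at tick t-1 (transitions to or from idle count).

t=0: L0/L1/L2 = DE/-/- → run D
t=1: L0/L1/L2 = DE/-/- → run D
t=2: L0/L1/L2 = E/D/- → run E
t=3: L0/L1/L2 = E/D/- → run E
t=4: L0/L1/L2 = -/DE/- → run D
t=5: L0/L1/L2 = -/DE/- → run D
t=6: L0/L1/L2 = -/DE/- → run D
t=7: L0/L1/L2 = -/DE/- → run D
t=8: L0/L1/L2 = -/E/D → run E
t=9: L0/L1/L2 = -/E/D → run E
t=10: L0/L1/L2 = -/E/D → run E
t=11: L0/L1/L2 = -/-/D → run D

context switches = 4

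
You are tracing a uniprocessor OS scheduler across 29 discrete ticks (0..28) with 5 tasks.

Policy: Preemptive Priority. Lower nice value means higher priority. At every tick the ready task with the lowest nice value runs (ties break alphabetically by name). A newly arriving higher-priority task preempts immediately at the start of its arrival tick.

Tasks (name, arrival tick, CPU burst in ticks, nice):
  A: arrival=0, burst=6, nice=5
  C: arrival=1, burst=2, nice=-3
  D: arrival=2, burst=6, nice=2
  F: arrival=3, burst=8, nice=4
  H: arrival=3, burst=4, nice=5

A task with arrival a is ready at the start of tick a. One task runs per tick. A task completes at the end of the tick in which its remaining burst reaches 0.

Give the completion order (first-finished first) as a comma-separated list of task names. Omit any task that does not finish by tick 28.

completion order = C, D, F, A, H

t=0: ready={A} → run A
t=1: ready={A,C} → run C
t=2: ready={A,C,D} → run C
t=3: ready={A,D,F,H} → run D
t=4: ready={A,D,F,H} → run D
t=5: ready={A,D,F,H} → run D
t=6: ready={A,D,F,H} → run D
t=7: ready={A,D,F,H} → run D
t=8: ready={A,D,F,H} → run D
t=9: ready={A,F,H} → run F
t=10: ready={A,F,H} → run F
t=11: ready={A,F,H} → run F
t=12: ready={A,F,H} → run F
t=13: ready={A,F,H} → run F
t=14: ready={A,F,H} → run F
t=15: ready={A,F,H} → run F
t=16: ready={A,F,H} → run F
t=17: ready={A,H} → run A
t=18: ready={A,H} → run A
t=19: ready={A,H} → run A
t=20: ready={A,H} → run A
t=21: ready={A,H} → run A
t=22: ready={H} → run H
t=23: ready={H} → run H
t=24: ready={H} → run H
t=25: ready={H} → run H
t=26: (idle)
t=27: (idle)
t=28: (idle)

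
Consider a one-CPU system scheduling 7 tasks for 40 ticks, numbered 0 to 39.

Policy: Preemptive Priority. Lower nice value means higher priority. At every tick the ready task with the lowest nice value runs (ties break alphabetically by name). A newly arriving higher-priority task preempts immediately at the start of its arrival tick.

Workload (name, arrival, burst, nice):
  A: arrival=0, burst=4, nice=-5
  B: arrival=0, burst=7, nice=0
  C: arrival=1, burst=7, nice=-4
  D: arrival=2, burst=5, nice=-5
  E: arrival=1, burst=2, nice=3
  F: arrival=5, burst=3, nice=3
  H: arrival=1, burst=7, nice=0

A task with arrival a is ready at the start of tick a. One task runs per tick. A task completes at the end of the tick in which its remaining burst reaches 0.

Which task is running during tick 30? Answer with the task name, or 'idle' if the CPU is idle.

running at tick 30 = E

t=0: ready={A,B} → run A
t=1: ready={A,B,C,E,H} → run A
t=2: ready={A,B,C,D,E,H} → run A
t=3: ready={A,B,C,D,E,H} → run A
t=4: ready={B,C,D,E,H} → run D
t=5: ready={B,C,D,E,F,H} → run D
t=6: ready={B,C,D,E,F,H} → run D
t=7: ready={B,C,D,E,F,H} → run D
t=8: ready={B,C,D,E,F,H} → run D
t=9: ready={B,C,E,F,H} → run C
t=10: ready={B,C,E,F,H} → run C
t=11: ready={B,C,E,F,H} → run C
t=12: ready={B,C,E,F,H} → run C
t=13: ready={B,C,E,F,H} → run C
t=14: ready={B,C,E,F,H} → run C
t=15: ready={B,C,E,F,H} → run C
t=16: ready={B,E,F,H} → run B
t=17: ready={B,E,F,H} → run B
t=18: ready={B,E,F,H} → run B
t=19: ready={B,E,F,H} → run B
t=20: ready={B,E,F,H} → run B
t=21: ready={B,E,F,H} → run B
t=22: ready={B,E,F,H} → run B
t=23: ready={E,F,H} → run H
t=24: ready={E,F,H} → run H
t=25: ready={E,F,H} → run H
t=26: ready={E,F,H} → run H
t=27: ready={E,F,H} → run H
t=28: ready={E,F,H} → run H
t=29: ready={E,F,H} → run H
t=30: ready={E,F} → run E
t=31: ready={E,F} → run E
t=32: ready={F} → run F
t=33: ready={F} → run F
t=34: ready={F} → run F
t=35: (idle)
t=36: (idle)
t=37: (idle)
t=38: (idle)
t=39: (idle)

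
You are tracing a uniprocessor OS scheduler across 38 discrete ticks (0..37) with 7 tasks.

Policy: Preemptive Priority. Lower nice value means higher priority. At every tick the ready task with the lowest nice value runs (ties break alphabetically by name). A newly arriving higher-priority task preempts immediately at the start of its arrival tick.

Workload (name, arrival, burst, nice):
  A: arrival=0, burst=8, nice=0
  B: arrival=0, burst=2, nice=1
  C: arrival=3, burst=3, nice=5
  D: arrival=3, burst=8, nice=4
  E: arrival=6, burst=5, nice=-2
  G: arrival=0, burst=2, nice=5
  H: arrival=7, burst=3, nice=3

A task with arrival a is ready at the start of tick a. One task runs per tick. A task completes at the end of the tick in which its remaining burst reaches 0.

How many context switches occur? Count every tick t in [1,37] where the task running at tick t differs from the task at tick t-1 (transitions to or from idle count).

context switches = 8

t=0: ready={A,B,G} → run A
t=1: ready={A,B,G} → run A
t=2: ready={A,B,G} → run A
t=3: ready={A,B,C,D,G} → run A
t=4: ready={A,B,C,D,G} → run A
t=5: ready={A,B,C,D,G} → run A
t=6: ready={A,B,C,D,E,G} → run E
t=7: ready={A,B,C,D,E,G,H} → run E
t=8: ready={A,B,C,D,E,G,H} → run E
t=9: ready={A,B,C,D,E,G,H} → run E
t=10: ready={A,B,C,D,E,G,H} → run E
t=11: ready={A,B,C,D,G,H} → run A
t=12: ready={A,B,C,D,G,H} → run A
t=13: ready={B,C,D,G,H} → run B
t=14: ready={B,C,D,G,H} → run B
t=15: ready={C,D,G,H} → run H
t=16: ready={C,D,G,H} → run H
t=17: ready={C,D,G,H} → run H
t=18: ready={C,D,G} → run D
t=19: ready={C,D,G} → run D
t=20: ready={C,D,G} → run D
t=21: ready={C,D,G} → run D
t=22: ready={C,D,G} → run D
t=23: ready={C,D,G} → run D
t=24: ready={C,D,G} → run D
t=25: ready={C,D,G} → run D
t=26: ready={C,G} → run C
t=27: ready={C,G} → run C
t=28: ready={C,G} → run C
t=29: ready={G} → run G
t=30: ready={G} → run G
t=31: (idle)
t=32: (idle)
t=33: (idle)
t=34: (idle)
t=35: (idle)
t=36: (idle)
t=37: (idle)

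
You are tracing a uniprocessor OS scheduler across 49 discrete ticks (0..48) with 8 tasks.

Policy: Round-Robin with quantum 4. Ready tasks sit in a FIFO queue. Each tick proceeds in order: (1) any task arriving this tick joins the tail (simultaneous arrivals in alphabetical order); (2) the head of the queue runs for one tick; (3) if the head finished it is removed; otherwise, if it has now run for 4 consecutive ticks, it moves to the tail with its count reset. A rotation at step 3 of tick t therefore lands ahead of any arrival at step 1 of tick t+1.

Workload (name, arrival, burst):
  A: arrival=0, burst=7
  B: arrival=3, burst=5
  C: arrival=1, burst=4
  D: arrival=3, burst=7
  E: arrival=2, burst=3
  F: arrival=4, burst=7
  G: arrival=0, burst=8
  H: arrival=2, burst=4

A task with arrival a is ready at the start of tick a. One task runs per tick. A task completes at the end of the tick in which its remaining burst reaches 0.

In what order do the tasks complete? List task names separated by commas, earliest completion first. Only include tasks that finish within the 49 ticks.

completion order = C, E, H, A, G, B, D, F

t=0: queue=[A,G] q_used=0 → run A
t=1: queue=[A,G,C] q_used=1 → run A
t=2: queue=[A,G,C,E,H] q_used=2 → run A
t=3: queue=[A,G,C,E,H,B,D] q_used=3 → run A
t=4: queue=[G,C,E,H,B,D,A,F] q_used=0 → run G
t=5: queue=[G,C,E,H,B,D,A,F] q_used=1 → run G
t=6: queue=[G,C,E,H,B,D,A,F] q_used=2 → run G
t=7: queue=[G,C,E,H,B,D,A,F] q_used=3 → run G
t=8: queue=[C,E,H,B,D,A,F,G] q_used=0 → run C
t=9: queue=[C,E,H,B,D,A,F,G] q_used=1 → run C
t=10: queue=[C,E,H,B,D,A,F,G] q_used=2 → run C
t=11: queue=[C,E,H,B,D,A,F,G] q_used=3 → run C
t=12: queue=[E,H,B,D,A,F,G] q_used=0 → run E
t=13: queue=[E,H,B,D,A,F,G] q_used=1 → run E
t=14: queue=[E,H,B,D,A,F,G] q_used=2 → run E
t=15: queue=[H,B,D,A,F,G] q_used=0 → run H
t=16: queue=[H,B,D,A,F,G] q_used=1 → run H
t=17: queue=[H,B,D,A,F,G] q_used=2 → run H
t=18: queue=[H,B,D,A,F,G] q_used=3 → run H
t=19: queue=[B,D,A,F,G] q_used=0 → run B
t=20: queue=[B,D,A,F,G] q_used=1 → run B
t=21: queue=[B,D,A,F,G] q_used=2 → run B
t=22: queue=[B,D,A,F,G] q_used=3 → run B
t=23: queue=[D,A,F,G,B] q_used=0 → run D
t=24: queue=[D,A,F,G,B] q_used=1 → run D
t=25: queue=[D,A,F,G,B] q_used=2 → run D
t=26: queue=[D,A,F,G,B] q_used=3 → run D
t=27: queue=[A,F,G,B,D] q_used=0 → run A
t=28: queue=[A,F,G,B,D] q_used=1 → run A
t=29: queue=[A,F,G,B,D] q_used=2 → run A
t=30: queue=[F,G,B,D] q_used=0 → run F
t=31: queue=[F,G,B,D] q_used=1 → run F
t=32: queue=[F,G,B,D] q_used=2 → run F
t=33: queue=[F,G,B,D] q_used=3 → run F
t=34: queue=[G,B,D,F] q_used=0 → run G
t=35: queue=[G,B,D,F] q_used=1 → run G
t=36: queue=[G,B,D,F] q_used=2 → run G
t=37: queue=[G,B,D,F] q_used=3 → run G
t=38: queue=[B,D,F] q_used=0 → run B
t=39: queue=[D,F] q_used=0 → run D
t=40: queue=[D,F] q_used=1 → run D
t=41: queue=[D,F] q_used=2 → run D
t=42: queue=[F] q_used=0 → run F
t=43: queue=[F] q_used=1 → run F
t=44: queue=[F] q_used=2 → run F
t=45: (idle)
t=46: (idle)
t=47: (idle)
t=48: (idle)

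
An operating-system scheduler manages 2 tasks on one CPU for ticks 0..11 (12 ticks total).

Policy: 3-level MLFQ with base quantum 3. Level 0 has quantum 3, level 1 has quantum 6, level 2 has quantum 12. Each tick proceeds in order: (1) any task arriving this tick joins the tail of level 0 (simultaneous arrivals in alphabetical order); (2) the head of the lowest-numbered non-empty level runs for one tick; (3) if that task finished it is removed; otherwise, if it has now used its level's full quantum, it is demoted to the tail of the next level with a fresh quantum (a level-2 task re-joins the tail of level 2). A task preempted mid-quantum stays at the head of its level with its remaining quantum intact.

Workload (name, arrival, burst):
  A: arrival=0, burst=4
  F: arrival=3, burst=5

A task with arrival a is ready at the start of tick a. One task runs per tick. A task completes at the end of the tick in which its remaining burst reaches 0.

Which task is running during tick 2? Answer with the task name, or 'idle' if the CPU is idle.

t=0: L0/L1/L2 = A/-/- → run A
t=1: L0/L1/L2 = A/-/- → run A
t=2: L0/L1/L2 = A/-/- → run A
t=3: L0/L1/L2 = F/A/- → run F
t=4: L0/L1/L2 = F/A/- → run F
t=5: L0/L1/L2 = F/A/- → run F
t=6: L0/L1/L2 = -/AF/- → run A
t=7: L0/L1/L2 = -/F/- → run F
t=8: L0/L1/L2 = -/F/- → run F
t=9: (idle)
t=10: (idle)
t=11: (idle)

running at tick 2 = A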